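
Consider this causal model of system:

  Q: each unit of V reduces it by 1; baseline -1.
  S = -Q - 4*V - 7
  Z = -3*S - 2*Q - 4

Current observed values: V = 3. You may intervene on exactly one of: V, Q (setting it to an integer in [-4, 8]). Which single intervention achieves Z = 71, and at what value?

set V = 5

Intervening on V: with other inputs at their observed values, Z = 11*V + 16. Solving for 71 gives V = 5, within [-4, 8].
Intervening on Q: Z = Q + 53. Reaching 71 requires Q = 18, outside [-4, 8].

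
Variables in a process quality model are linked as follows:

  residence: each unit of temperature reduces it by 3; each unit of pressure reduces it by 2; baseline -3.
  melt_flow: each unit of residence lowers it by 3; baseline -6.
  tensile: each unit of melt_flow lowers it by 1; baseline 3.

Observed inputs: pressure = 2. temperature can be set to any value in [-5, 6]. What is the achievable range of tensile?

-66 to 33

Substituting into the residence equation gives residence = -3*temperature - 7.
Substituting into the melt_flow equation gives melt_flow = 9*temperature + 15.
tensile becomes -9*temperature - 12.
Linear in temperature, so extremes are at the endpoints: temperature = -5 gives tensile = 33; temperature = 6 gives tensile = -66.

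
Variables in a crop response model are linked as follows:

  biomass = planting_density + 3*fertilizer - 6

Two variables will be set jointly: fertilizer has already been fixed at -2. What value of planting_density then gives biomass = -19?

planting_density = -7

With fertilizer held at -2:
Substituting into the biomass equation gives biomass = planting_density - 12.
Solve planting_density - 12 = -19: planting_density = (-19 + 12) / 1 = -7.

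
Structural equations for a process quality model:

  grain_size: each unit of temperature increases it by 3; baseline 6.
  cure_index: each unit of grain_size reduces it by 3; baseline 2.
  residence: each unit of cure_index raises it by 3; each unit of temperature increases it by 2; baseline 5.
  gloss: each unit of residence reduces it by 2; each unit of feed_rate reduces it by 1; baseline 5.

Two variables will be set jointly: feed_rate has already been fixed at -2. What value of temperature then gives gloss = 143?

temperature = 1

With feed_rate held at -2:
Substituting into the cure_index equation gives cure_index = -9*temperature - 16.
Substituting into the residence equation gives residence = -25*temperature - 43.
gloss becomes 50*temperature + 93.
Solve 50*temperature + 93 = 143: temperature = (143 - 93) / 50 = 1.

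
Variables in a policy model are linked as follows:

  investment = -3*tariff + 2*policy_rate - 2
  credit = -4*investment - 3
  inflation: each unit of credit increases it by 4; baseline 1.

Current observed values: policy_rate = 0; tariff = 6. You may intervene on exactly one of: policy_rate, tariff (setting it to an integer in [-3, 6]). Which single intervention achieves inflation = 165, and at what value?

Intervening on policy_rate: inflation = -32*policy_rate + 309. Reaching 165 requires policy_rate = 9/2, not an integer.
Intervening on tariff: with other inputs at their observed values, inflation = 48*tariff + 21. Solving for 165 gives tariff = 3, within [-3, 6].

set tariff = 3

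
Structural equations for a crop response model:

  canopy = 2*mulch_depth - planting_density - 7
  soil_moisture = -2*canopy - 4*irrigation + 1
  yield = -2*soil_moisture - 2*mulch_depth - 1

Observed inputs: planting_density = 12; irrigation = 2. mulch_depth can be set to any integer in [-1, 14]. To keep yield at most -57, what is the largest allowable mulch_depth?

mulch_depth = 1

Substituting into the canopy equation gives canopy = 2*mulch_depth - 19.
Substituting into the soil_moisture equation gives soil_moisture = -4*mulch_depth + 31.
Substituting into the yield equation gives yield = 6*mulch_depth - 63.
Require 6*mulch_depth - 63 ≤ -57, so mulch_depth ≤ 1.
The largest integer in [-1, 14] satisfying this is 1.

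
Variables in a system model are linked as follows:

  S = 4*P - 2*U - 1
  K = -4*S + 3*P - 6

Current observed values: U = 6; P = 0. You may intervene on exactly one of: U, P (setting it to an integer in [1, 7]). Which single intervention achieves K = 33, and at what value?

Intervening on U: K = 8*U - 2. Reaching 33 requires U = 35/8, not an integer.
Intervening on P: with other inputs at their observed values, K = -13*P + 46. Solving for 33 gives P = 1, within [1, 7].

set P = 1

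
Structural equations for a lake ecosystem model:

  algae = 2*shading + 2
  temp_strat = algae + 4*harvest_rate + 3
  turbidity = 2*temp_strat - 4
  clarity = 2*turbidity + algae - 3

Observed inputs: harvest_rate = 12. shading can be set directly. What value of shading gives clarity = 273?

shading = 7

Substituting into the temp_strat equation gives temp_strat = 2*shading + 53.
This gives turbidity = 4*shading + 102.
This gives clarity = 10*shading + 203.
Solve 10*shading + 203 = 273: shading = (273 - 203) / 10 = 7.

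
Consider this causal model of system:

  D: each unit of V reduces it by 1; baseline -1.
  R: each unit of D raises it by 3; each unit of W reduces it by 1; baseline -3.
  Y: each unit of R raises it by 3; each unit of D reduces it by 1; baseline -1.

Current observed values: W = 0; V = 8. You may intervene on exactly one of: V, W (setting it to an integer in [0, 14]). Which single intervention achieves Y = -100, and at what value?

set W = 6

Intervening on V: Y = -8*V - 18. Reaching -100 requires V = 41/4, not an integer.
Intervening on W: with other inputs at their observed values, Y = -3*W - 82. Solving for -100 gives W = 6, within [0, 14].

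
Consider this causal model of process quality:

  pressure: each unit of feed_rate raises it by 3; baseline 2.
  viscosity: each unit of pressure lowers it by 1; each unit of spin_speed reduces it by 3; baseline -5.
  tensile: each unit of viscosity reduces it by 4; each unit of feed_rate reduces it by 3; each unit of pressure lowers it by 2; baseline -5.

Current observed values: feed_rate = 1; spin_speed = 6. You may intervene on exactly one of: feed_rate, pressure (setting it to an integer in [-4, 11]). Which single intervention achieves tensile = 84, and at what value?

Intervening on feed_rate: tensile = 3*feed_rate + 91. Reaching 84 requires feed_rate = -7/3, not an integer.
Intervening on pressure: with other inputs at their observed values, tensile = 2*pressure + 84. Solving for 84 gives pressure = 0, within [-4, 11].

set pressure = 0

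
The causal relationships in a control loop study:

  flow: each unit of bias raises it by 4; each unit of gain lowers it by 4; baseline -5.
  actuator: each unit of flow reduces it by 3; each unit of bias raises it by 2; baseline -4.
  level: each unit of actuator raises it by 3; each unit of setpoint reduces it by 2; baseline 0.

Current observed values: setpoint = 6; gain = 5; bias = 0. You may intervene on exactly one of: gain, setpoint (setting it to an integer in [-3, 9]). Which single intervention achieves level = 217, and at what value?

Intervening on gain: level = 36*gain + 21. Reaching 217 requires gain = 49/9, not an integer.
Intervening on setpoint: with other inputs at their observed values, level = -2*setpoint + 213. Solving for 217 gives setpoint = -2, within [-3, 9].

set setpoint = -2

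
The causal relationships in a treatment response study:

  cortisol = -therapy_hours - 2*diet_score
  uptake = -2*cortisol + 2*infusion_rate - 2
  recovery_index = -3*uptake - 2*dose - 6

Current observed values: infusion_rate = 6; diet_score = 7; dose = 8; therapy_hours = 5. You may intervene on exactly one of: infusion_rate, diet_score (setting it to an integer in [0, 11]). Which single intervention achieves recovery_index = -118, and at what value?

set diet_score = 3

Intervening on infusion_rate: recovery_index = -6*infusion_rate - 130. Reaching -118 requires infusion_rate = -2, outside [0, 11].
Intervening on diet_score: with other inputs at their observed values, recovery_index = -12*diet_score - 82. Solving for -118 gives diet_score = 3, within [0, 11].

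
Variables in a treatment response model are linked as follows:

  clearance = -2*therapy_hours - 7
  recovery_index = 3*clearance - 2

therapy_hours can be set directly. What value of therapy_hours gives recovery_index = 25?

therapy_hours = -8

Substituting into the recovery_index equation gives recovery_index = -6*therapy_hours - 23.
Solve -6*therapy_hours - 23 = 25: therapy_hours = (25 + 23) / -6 = -8.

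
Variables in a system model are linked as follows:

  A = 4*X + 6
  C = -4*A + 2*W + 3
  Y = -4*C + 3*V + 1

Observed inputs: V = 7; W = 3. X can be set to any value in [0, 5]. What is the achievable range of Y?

82 to 402

Substituting into the C equation gives C = -16*X - 15.
Substituting into the Y equation gives Y = 64*X + 82.
Linear in X, so extremes are at the endpoints: X = 0 gives Y = 82; X = 5 gives Y = 402.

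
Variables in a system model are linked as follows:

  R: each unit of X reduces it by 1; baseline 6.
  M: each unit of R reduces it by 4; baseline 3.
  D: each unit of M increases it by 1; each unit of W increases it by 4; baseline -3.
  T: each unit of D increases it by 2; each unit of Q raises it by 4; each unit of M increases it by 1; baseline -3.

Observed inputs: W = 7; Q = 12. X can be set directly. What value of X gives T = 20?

Substituting into the M equation gives M = 4*X - 21.
This gives D = 4*X + 4.
Substituting into the T equation gives T = 12*X + 32.
Solve 12*X + 32 = 20: X = (20 - 32) / 12 = -1.

X = -1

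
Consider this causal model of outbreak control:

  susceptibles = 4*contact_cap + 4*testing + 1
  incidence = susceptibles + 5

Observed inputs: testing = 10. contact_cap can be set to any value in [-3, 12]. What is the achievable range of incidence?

34 to 94

Substituting into the susceptibles equation gives susceptibles = 4*contact_cap + 41.
Substituting into the incidence equation gives incidence = 4*contact_cap + 46.
Linear in contact_cap, so extremes are at the endpoints: contact_cap = -3 gives incidence = 34; contact_cap = 12 gives incidence = 94.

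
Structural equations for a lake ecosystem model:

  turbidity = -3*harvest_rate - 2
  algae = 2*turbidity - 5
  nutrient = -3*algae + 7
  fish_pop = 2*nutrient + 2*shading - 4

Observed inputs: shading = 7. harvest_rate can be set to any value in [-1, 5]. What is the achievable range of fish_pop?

Substituting into the algae equation gives algae = -6*harvest_rate - 9.
Substituting into the nutrient equation gives nutrient = 18*harvest_rate + 34.
This gives fish_pop = 36*harvest_rate + 78.
Linear in harvest_rate, so extremes are at the endpoints: harvest_rate = -1 gives fish_pop = 42; harvest_rate = 5 gives fish_pop = 258.

42 to 258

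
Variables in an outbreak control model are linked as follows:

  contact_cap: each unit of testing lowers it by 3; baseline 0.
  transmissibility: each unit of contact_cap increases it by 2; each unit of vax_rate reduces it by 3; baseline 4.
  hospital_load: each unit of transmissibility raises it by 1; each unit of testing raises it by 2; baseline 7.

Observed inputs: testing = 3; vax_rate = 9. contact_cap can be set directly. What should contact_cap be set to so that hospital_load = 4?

contact_cap = 7

Intervening on contact_cap fixes its value directly, overriding its dependence on testing.
Substituting into the transmissibility equation gives transmissibility = 2*contact_cap - 23.
Substituting into the hospital_load equation gives hospital_load = 2*contact_cap - 10.
Solve 2*contact_cap - 10 = 4: contact_cap = (4 + 10) / 2 = 7.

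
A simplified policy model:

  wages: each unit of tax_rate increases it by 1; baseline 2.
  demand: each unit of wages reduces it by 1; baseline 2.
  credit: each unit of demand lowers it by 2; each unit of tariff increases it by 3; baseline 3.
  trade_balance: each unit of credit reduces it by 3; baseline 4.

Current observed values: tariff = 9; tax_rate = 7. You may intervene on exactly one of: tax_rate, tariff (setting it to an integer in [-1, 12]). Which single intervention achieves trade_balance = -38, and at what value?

set tariff = -1

Intervening on tax_rate: trade_balance = -6*tax_rate - 86. Reaching -38 requires tax_rate = -8, outside [-1, 12].
Intervening on tariff: with other inputs at their observed values, trade_balance = -9*tariff - 47. Solving for -38 gives tariff = -1, within [-1, 12].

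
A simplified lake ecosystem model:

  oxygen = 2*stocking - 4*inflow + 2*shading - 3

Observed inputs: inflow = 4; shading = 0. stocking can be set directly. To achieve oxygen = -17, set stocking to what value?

Substituting into the oxygen equation gives oxygen = 2*stocking - 19.
Solve 2*stocking - 19 = -17: stocking = (-17 + 19) / 2 = 1.

stocking = 1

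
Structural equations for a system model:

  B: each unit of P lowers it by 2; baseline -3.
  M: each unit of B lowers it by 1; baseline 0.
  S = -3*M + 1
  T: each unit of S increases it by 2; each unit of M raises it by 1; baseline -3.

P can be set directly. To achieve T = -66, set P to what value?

P = 5

Substituting into the M equation gives M = 2*P + 3.
So S = -6*P - 8.
Substituting into the T equation gives T = -10*P - 16.
Solve -10*P - 16 = -66: P = (-66 + 16) / -10 = 5.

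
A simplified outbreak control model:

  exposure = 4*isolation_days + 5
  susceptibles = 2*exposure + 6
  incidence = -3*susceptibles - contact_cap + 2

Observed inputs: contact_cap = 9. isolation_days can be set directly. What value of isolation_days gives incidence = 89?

isolation_days = -6

Substituting into the susceptibles equation gives susceptibles = 8*isolation_days + 16.
Substituting into the incidence equation gives incidence = -24*isolation_days - 55.
Solve -24*isolation_days - 55 = 89: isolation_days = (89 + 55) / -24 = -6.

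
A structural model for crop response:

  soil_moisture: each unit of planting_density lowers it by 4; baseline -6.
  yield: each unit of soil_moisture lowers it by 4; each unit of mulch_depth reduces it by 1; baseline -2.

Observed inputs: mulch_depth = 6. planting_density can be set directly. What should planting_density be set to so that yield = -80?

Substituting into the yield equation gives yield = 16*planting_density + 16.
Solve 16*planting_density + 16 = -80: planting_density = (-80 - 16) / 16 = -6.

planting_density = -6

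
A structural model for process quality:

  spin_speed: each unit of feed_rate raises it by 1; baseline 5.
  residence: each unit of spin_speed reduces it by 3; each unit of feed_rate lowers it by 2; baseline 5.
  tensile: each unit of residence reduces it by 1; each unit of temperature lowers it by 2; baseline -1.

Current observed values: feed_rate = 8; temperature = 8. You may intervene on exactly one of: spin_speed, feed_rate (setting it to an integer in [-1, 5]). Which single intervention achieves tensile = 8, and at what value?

set feed_rate = 3

Intervening on spin_speed: tensile = 3*spin_speed - 6. Reaching 8 requires spin_speed = 14/3, not an integer.
Intervening on feed_rate: with other inputs at their observed values, tensile = 5*feed_rate - 7. Solving for 8 gives feed_rate = 3, within [-1, 5].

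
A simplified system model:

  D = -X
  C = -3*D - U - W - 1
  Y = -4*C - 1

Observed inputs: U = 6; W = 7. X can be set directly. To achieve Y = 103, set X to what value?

X = -4

Substituting into the C equation gives C = 3*X - 14.
Substituting into the Y equation gives Y = -12*X + 55.
Solve -12*X + 55 = 103: X = (103 - 55) / -12 = -4.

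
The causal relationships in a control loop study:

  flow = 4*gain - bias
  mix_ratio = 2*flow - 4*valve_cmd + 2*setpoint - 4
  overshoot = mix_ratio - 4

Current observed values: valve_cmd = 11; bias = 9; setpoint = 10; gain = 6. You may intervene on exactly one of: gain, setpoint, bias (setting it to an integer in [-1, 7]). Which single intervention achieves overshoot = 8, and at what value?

set bias = 4

Intervening on gain: overshoot = 8*gain - 50. Reaching 8 requires gain = 29/4, not an integer.
Intervening on setpoint: overshoot = 2*setpoint - 22. Reaching 8 requires setpoint = 15, outside [-1, 7].
Intervening on bias: with other inputs at their observed values, overshoot = -2*bias + 16. Solving for 8 gives bias = 4, within [-1, 7].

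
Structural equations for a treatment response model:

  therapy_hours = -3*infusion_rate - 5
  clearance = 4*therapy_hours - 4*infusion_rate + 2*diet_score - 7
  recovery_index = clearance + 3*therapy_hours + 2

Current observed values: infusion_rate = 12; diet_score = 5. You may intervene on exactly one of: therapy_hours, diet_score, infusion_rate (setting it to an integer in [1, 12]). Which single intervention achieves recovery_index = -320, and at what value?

set diet_score = 10

Intervening on therapy_hours: recovery_index = 7*therapy_hours - 43. Reaching -320 requires therapy_hours = -277/7, not an integer.
Intervening on diet_score: with other inputs at their observed values, recovery_index = 2*diet_score - 340. Solving for -320 gives diet_score = 10, within [1, 12].
Intervening on infusion_rate: recovery_index = -25*infusion_rate - 30. Reaching -320 requires infusion_rate = 58/5, not an integer.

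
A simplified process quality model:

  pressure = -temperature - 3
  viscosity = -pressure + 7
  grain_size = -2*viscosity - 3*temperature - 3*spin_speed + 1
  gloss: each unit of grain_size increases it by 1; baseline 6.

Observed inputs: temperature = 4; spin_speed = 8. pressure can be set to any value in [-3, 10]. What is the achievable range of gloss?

-49 to -23

Intervening on pressure fixes its value directly, overriding its dependence on temperature.
Substituting into the grain_size equation gives grain_size = 2*pressure - 49.
So gloss = 2*pressure - 43.
Linear in pressure, so extremes are at the endpoints: pressure = -3 gives gloss = -49; pressure = 10 gives gloss = -23.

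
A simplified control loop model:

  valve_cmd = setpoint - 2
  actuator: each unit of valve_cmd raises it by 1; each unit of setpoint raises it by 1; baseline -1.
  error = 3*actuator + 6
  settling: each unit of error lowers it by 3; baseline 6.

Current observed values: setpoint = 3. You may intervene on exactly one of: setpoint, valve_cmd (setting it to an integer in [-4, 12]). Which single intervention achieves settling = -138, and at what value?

Intervening on setpoint: settling = -18*setpoint + 15. Reaching -138 requires setpoint = 17/2, not an integer.
Intervening on valve_cmd: with other inputs at their observed values, settling = -9*valve_cmd - 30. Solving for -138 gives valve_cmd = 12, within [-4, 12].

set valve_cmd = 12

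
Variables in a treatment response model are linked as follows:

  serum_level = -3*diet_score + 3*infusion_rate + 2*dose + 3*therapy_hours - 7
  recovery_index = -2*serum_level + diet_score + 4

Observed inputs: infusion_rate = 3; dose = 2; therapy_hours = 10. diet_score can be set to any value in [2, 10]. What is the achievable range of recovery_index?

-54 to 2

Substituting into the serum_level equation gives serum_level = -3*diet_score + 36.
So recovery_index = 7*diet_score - 68.
Linear in diet_score, so extremes are at the endpoints: diet_score = 2 gives recovery_index = -54; diet_score = 10 gives recovery_index = 2.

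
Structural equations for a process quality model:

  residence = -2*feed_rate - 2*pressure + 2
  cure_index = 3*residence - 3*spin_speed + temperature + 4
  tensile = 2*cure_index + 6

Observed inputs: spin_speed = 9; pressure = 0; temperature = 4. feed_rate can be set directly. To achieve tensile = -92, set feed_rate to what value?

feed_rate = 6

Substituting into the residence equation gives residence = -2*feed_rate + 2.
cure_index becomes -6*feed_rate - 13.
Substituting into the tensile equation gives tensile = -12*feed_rate - 20.
Solve -12*feed_rate - 20 = -92: feed_rate = (-92 + 20) / -12 = 6.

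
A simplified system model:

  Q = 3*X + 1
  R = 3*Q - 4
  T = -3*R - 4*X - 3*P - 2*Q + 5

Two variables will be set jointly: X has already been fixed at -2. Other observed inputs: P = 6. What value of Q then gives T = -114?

Q = 11

With X held at -2:
Intervening on Q fixes its value directly, overriding its dependence on X.
Substituting into the T equation gives T = -11*Q + 7.
Solve -11*Q + 7 = -114: Q = (-114 - 7) / -11 = 11.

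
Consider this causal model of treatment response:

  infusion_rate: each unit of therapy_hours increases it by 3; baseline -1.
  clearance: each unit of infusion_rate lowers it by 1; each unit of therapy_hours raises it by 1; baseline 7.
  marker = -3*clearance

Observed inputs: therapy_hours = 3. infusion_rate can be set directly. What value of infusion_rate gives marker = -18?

infusion_rate = 4

Intervening on infusion_rate fixes its value directly, overriding its dependence on therapy_hours.
Substituting into the clearance equation gives clearance = -infusion_rate + 10.
So marker = 3*infusion_rate - 30.
Solve 3*infusion_rate - 30 = -18: infusion_rate = (-18 + 30) / 3 = 4.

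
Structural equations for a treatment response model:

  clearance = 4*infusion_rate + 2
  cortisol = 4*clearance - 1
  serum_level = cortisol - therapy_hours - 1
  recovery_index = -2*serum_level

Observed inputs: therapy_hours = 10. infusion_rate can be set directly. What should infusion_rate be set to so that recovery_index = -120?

infusion_rate = 4

Substituting into the cortisol equation gives cortisol = 16*infusion_rate + 7.
serum_level becomes 16*infusion_rate - 4.
Substituting into the recovery_index equation gives recovery_index = -32*infusion_rate + 8.
Solve -32*infusion_rate + 8 = -120: infusion_rate = (-120 - 8) / -32 = 4.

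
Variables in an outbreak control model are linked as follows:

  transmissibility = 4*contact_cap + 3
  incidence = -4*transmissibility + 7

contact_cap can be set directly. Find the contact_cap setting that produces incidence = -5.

Substituting into the incidence equation gives incidence = -16*contact_cap - 5.
Solve -16*contact_cap - 5 = -5: contact_cap = (-5 + 5) / -16 = 0.

contact_cap = 0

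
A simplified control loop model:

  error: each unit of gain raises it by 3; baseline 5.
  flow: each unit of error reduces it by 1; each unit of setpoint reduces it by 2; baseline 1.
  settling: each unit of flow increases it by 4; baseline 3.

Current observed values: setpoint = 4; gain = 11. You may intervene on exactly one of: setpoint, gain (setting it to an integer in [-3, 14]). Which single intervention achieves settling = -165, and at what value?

set gain = 10

Intervening on setpoint: settling = -8*setpoint - 145. Reaching -165 requires setpoint = 5/2, not an integer.
Intervening on gain: with other inputs at their observed values, settling = -12*gain - 45. Solving for -165 gives gain = 10, within [-3, 14].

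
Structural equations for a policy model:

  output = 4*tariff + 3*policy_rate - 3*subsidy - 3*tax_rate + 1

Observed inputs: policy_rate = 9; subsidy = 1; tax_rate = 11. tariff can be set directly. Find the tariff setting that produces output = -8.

tariff = 0

Substituting into the output equation gives output = 4*tariff - 8.
Solve 4*tariff - 8 = -8: tariff = (-8 + 8) / 4 = 0.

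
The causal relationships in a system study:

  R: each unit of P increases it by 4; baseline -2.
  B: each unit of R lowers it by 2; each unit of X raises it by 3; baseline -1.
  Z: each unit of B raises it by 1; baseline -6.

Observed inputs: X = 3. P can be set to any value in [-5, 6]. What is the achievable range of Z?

Substituting into the B equation gives B = -8*P + 12.
Substituting into the Z equation gives Z = -8*P + 6.
Linear in P, so extremes are at the endpoints: P = -5 gives Z = 46; P = 6 gives Z = -42.

-42 to 46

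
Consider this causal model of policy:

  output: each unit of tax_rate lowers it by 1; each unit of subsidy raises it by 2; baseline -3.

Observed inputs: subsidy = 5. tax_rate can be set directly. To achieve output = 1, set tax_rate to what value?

Substituting into the output equation gives output = -tax_rate + 7.
Solve -tax_rate + 7 = 1: tax_rate = (1 - 7) / -1 = 6.

tax_rate = 6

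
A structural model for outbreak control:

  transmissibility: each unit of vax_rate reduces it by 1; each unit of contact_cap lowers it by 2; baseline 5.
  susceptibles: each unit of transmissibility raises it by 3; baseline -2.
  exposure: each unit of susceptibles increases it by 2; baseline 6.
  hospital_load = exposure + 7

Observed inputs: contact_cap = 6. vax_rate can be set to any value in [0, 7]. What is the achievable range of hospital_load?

Substituting into the transmissibility equation gives transmissibility = -vax_rate - 7.
Substituting into the susceptibles equation gives susceptibles = -3*vax_rate - 23.
This gives exposure = -6*vax_rate - 40.
hospital_load becomes -6*vax_rate - 33.
Linear in vax_rate, so extremes are at the endpoints: vax_rate = 0 gives hospital_load = -33; vax_rate = 7 gives hospital_load = -75.

-75 to -33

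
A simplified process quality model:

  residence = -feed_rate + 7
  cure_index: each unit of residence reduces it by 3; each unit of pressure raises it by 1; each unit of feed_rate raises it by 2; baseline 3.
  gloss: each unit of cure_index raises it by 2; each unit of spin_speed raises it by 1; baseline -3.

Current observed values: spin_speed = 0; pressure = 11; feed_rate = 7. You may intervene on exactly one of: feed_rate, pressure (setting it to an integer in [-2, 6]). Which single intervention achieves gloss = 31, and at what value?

Intervening on feed_rate: gloss = 10*feed_rate - 17. Reaching 31 requires feed_rate = 24/5, not an integer.
Intervening on pressure: with other inputs at their observed values, gloss = 2*pressure + 31. Solving for 31 gives pressure = 0, within [-2, 6].

set pressure = 0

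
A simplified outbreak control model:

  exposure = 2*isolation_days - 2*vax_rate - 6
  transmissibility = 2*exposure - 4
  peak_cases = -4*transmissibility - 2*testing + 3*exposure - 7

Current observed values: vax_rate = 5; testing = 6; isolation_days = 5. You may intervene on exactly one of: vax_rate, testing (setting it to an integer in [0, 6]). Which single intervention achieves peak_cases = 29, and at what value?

Intervening on vax_rate: peak_cases = 10*vax_rate - 23. Reaching 29 requires vax_rate = 26/5, not an integer.
Intervening on testing: with other inputs at their observed values, peak_cases = -2*testing + 39. Solving for 29 gives testing = 5, within [0, 6].

set testing = 5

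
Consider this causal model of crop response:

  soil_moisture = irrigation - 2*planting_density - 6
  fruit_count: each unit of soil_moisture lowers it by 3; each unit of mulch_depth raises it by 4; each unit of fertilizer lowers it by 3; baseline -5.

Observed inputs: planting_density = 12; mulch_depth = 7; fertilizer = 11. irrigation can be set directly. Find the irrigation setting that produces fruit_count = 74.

Substituting into the soil_moisture equation gives soil_moisture = irrigation - 30.
Substituting into the fruit_count equation gives fruit_count = -3*irrigation + 80.
Solve -3*irrigation + 80 = 74: irrigation = (74 - 80) / -3 = 2.

irrigation = 2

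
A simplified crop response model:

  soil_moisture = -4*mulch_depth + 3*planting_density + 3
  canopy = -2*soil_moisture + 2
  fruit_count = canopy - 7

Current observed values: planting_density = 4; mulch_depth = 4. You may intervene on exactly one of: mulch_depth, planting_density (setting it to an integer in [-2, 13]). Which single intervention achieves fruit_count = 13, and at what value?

set mulch_depth = 6

Intervening on mulch_depth: with other inputs at their observed values, fruit_count = 8*mulch_depth - 35. Solving for 13 gives mulch_depth = 6, within [-2, 13].
Intervening on planting_density: fruit_count = -6*planting_density + 21. Reaching 13 requires planting_density = 4/3, not an integer.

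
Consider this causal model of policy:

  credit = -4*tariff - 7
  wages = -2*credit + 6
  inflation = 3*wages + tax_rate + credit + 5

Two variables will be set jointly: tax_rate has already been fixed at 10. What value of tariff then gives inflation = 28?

With tax_rate held at 10:
Substituting into the wages equation gives wages = 8*tariff + 20.
inflation becomes 20*tariff + 68.
Solve 20*tariff + 68 = 28: tariff = (28 - 68) / 20 = -2.

tariff = -2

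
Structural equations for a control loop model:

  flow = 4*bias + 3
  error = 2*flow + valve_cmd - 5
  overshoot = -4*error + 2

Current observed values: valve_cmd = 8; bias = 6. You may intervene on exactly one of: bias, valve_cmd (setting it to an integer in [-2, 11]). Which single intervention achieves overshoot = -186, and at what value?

Intervening on bias: overshoot = -32*bias - 34. Reaching -186 requires bias = 19/4, not an integer.
Intervening on valve_cmd: with other inputs at their observed values, overshoot = -4*valve_cmd - 194. Solving for -186 gives valve_cmd = -2, within [-2, 11].

set valve_cmd = -2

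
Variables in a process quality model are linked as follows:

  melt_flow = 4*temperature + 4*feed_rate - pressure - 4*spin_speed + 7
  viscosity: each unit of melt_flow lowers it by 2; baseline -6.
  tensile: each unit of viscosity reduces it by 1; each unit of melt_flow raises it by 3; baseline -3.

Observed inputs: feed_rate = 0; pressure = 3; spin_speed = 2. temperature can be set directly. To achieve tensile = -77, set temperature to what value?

temperature = -3

Substituting into the melt_flow equation gives melt_flow = 4*temperature - 4.
This gives viscosity = -8*temperature + 2.
Substituting into the tensile equation gives tensile = 20*temperature - 17.
Solve 20*temperature - 17 = -77: temperature = (-77 + 17) / 20 = -3.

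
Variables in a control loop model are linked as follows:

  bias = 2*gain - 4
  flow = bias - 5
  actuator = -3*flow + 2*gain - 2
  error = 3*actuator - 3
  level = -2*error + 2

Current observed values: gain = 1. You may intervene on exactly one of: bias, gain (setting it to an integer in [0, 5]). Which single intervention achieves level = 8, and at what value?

set bias = 5

Intervening on bias: with other inputs at their observed values, level = 18*bias - 82. Solving for 8 gives bias = 5, within [0, 5].
Intervening on gain: level = 24*gain - 142. Reaching 8 requires gain = 25/4, not an integer.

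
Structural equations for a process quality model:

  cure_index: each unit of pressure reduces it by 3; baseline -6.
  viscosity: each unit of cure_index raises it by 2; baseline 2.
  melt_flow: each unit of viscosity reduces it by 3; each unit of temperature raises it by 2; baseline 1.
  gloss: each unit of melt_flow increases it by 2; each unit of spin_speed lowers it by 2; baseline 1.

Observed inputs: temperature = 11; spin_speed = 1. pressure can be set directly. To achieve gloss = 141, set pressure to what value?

pressure = 1

Substituting into the viscosity equation gives viscosity = -6*pressure - 10.
melt_flow becomes 18*pressure + 53.
Substituting into the gloss equation gives gloss = 36*pressure + 105.
Solve 36*pressure + 105 = 141: pressure = (141 - 105) / 36 = 1.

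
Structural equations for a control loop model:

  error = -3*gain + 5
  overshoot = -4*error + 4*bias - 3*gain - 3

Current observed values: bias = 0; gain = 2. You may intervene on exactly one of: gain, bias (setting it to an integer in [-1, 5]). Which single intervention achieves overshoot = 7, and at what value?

set bias = 3

Intervening on gain: overshoot = 9*gain - 23. Reaching 7 requires gain = 10/3, not an integer.
Intervening on bias: with other inputs at their observed values, overshoot = 4*bias - 5. Solving for 7 gives bias = 3, within [-1, 5].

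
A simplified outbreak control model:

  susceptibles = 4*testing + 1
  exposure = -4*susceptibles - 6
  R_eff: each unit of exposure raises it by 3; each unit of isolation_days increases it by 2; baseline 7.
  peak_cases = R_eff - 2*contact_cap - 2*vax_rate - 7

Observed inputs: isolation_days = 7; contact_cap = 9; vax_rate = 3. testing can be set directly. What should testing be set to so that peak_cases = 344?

testing = -8

Substituting into the exposure equation gives exposure = -16*testing - 10.
This gives R_eff = -48*testing - 9.
Substituting into the peak_cases equation gives peak_cases = -48*testing - 40.
Solve -48*testing - 40 = 344: testing = (344 + 40) / -48 = -8.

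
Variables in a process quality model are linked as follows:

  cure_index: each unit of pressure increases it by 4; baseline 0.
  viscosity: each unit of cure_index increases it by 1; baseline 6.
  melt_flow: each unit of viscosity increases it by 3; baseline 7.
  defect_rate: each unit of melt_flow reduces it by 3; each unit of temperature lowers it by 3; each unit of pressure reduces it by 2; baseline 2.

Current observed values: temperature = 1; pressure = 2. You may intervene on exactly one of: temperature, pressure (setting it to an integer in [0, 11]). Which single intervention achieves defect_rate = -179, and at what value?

Intervening on temperature: with other inputs at their observed values, defect_rate = -3*temperature - 149. Solving for -179 gives temperature = 10, within [0, 11].
Intervening on pressure: defect_rate = -38*pressure - 76. Reaching -179 requires pressure = 103/38, not an integer.

set temperature = 10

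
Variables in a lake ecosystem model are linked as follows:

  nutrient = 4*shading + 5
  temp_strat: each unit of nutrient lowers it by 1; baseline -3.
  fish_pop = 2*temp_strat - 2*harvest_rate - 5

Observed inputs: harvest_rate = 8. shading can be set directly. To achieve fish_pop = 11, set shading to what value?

shading = -6

Substituting into the temp_strat equation gives temp_strat = -4*shading - 8.
So fish_pop = -8*shading - 37.
Solve -8*shading - 37 = 11: shading = (11 + 37) / -8 = -6.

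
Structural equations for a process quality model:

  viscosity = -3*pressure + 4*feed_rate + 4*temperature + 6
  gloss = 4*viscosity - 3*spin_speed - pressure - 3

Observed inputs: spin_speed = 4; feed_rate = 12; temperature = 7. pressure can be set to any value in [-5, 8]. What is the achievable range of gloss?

209 to 378

Substituting into the viscosity equation gives viscosity = -3*pressure + 82.
This gives gloss = -13*pressure + 313.
Linear in pressure, so extremes are at the endpoints: pressure = -5 gives gloss = 378; pressure = 8 gives gloss = 209.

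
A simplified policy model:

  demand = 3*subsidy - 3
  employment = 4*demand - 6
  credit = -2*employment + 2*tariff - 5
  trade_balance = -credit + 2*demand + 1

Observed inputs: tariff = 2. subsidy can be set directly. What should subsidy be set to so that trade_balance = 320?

subsidy = 12

Substituting into the employment equation gives employment = 12*subsidy - 18.
Substituting into the credit equation gives credit = -24*subsidy + 35.
Substituting into the trade_balance equation gives trade_balance = 30*subsidy - 40.
Solve 30*subsidy - 40 = 320: subsidy = (320 + 40) / 30 = 12.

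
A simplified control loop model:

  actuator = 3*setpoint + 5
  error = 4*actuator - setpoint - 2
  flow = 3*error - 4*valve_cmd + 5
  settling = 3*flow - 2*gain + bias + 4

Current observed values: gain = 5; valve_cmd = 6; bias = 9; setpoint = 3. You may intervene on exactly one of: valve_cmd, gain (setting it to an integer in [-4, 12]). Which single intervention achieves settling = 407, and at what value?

Intervening on valve_cmd: settling = -12*valve_cmd + 477. Reaching 407 requires valve_cmd = 35/6, not an integer.
Intervening on gain: with other inputs at their observed values, settling = -2*gain + 415. Solving for 407 gives gain = 4, within [-4, 12].

set gain = 4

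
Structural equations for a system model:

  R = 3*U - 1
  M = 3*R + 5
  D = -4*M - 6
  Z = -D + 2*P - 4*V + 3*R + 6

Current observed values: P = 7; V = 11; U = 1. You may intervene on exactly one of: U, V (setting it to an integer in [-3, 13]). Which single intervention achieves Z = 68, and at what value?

set V = 2

Intervening on U: Z = 45*U - 13. Reaching 68 requires U = 9/5, not an integer.
Intervening on V: with other inputs at their observed values, Z = -4*V + 76. Solving for 68 gives V = 2, within [-3, 13].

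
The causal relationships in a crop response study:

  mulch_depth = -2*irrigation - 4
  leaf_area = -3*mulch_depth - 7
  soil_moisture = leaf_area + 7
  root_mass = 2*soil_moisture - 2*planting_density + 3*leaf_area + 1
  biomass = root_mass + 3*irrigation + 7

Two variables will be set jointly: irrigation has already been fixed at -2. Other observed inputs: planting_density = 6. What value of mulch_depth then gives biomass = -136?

mulch_depth = 7

With irrigation held at -2:
Intervening on mulch_depth fixes its value directly, overriding its dependence on irrigation.
Substituting into the soil_moisture equation gives soil_moisture = -3*mulch_depth.
So root_mass = -15*mulch_depth - 32.
This gives biomass = -15*mulch_depth - 31.
Solve -15*mulch_depth - 31 = -136: mulch_depth = (-136 + 31) / -15 = 7.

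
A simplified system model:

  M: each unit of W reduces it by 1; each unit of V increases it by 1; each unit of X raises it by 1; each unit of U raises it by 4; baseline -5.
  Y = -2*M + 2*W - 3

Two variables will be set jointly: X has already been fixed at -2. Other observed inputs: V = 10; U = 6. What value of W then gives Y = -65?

With X held at -2:
Substituting into the M equation gives M = -W + 27.
Substituting into the Y equation gives Y = 4*W - 57.
Solve 4*W - 57 = -65: W = (-65 + 57) / 4 = -2.

W = -2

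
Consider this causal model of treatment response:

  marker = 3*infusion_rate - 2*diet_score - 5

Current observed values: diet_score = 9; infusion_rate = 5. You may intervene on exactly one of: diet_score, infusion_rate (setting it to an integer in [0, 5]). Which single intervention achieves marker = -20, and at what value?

set infusion_rate = 1

Intervening on diet_score: marker = -2*diet_score + 10. Reaching -20 requires diet_score = 15, outside [0, 5].
Intervening on infusion_rate: with other inputs at their observed values, marker = 3*infusion_rate - 23. Solving for -20 gives infusion_rate = 1, within [0, 5].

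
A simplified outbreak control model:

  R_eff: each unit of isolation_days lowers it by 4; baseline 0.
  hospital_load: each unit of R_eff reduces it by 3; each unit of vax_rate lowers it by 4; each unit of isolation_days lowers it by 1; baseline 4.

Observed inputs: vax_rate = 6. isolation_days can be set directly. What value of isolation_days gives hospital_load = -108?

isolation_days = -8

Substituting into the hospital_load equation gives hospital_load = 11*isolation_days - 20.
Solve 11*isolation_days - 20 = -108: isolation_days = (-108 + 20) / 11 = -8.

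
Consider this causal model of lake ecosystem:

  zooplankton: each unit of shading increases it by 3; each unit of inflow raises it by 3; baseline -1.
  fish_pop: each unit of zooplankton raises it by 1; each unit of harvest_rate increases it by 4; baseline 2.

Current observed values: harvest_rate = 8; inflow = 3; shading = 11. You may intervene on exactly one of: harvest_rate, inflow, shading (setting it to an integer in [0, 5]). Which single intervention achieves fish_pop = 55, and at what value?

set harvest_rate = 3

Intervening on harvest_rate: with other inputs at their observed values, fish_pop = 4*harvest_rate + 43. Solving for 55 gives harvest_rate = 3, within [0, 5].
Intervening on inflow: fish_pop = 3*inflow + 66. Reaching 55 requires inflow = -11/3, not an integer.
Intervening on shading: fish_pop = 3*shading + 42. Reaching 55 requires shading = 13/3, not an integer.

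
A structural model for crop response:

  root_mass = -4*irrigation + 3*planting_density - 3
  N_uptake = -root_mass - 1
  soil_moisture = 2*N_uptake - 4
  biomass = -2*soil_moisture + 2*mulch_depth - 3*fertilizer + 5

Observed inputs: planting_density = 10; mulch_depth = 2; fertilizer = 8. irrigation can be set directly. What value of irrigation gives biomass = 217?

Substituting into the root_mass equation gives root_mass = -4*irrigation + 27.
Substituting into the N_uptake equation gives N_uptake = 4*irrigation - 28.
soil_moisture becomes 8*irrigation - 60.
Substituting into the biomass equation gives biomass = -16*irrigation + 105.
Solve -16*irrigation + 105 = 217: irrigation = (217 - 105) / -16 = -7.

irrigation = -7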